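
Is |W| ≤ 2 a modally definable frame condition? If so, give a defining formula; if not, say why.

No

Any modally definable frame class is closed under disjoint unions.
Any modal formula valid on each of 3 disjoint one-world frames is valid on their disjoint union (validity is preserved under disjoint unions). Each one-world frame has |W|=1≤2, but the union has |W|=3.
So the class is not modally definable.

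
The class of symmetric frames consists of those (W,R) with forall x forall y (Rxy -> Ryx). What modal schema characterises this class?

r → □◇r

A defining formula is r → □◇r (the B axiom).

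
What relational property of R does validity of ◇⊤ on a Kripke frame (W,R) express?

◇⊤ holds at w iff w has a successor, so frame-validity of ◇⊤ is exactly seriality. Equivalently via □A → ◇A:
Suppose □A→◇A is valid. At any x set V(A)=W. Then □A at x, so ◇A at x, so x has a successor.

seriality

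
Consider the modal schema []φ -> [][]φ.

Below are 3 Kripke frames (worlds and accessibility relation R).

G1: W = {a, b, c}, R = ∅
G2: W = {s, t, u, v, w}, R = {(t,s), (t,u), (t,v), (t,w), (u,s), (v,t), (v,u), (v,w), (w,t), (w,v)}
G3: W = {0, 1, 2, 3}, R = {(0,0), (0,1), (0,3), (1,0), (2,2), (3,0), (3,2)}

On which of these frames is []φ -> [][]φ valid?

This is the axiom for transitivity; its first-order frame correspondent is forall x forall y forall z (Rxy & Ryz -> Rxz).
G1: holds.
G2: fails — Rwt and Rts but not Rws.
G3: fails — R10 and R01 but not R11.

G1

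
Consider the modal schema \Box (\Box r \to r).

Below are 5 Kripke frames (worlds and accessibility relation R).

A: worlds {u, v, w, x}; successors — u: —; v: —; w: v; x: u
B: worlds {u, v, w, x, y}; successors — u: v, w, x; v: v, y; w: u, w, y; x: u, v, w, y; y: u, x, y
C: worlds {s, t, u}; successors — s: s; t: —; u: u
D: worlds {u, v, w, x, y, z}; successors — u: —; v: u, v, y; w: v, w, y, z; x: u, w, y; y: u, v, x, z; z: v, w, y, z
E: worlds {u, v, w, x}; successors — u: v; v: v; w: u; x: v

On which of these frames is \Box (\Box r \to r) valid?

This is the axiom for shift-reflexivity; its first-order frame correspondent is \forall x \forall y (Rxy \to Ryy).
A: fails — Rxu but not Ruu.
B: fails — Rwu but not Ruu.
C: holds.
D: fails — Ryx but not Rxx.
E: fails — Rwu but not Ruu.

C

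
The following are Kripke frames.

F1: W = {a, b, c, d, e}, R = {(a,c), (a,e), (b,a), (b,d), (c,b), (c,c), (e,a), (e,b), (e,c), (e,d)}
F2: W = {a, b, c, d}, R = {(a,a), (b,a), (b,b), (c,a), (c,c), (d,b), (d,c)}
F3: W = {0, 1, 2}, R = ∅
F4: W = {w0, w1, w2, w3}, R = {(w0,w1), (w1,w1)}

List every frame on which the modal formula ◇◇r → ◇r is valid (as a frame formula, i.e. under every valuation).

Frame correspondent (Sahlqvist): ∀x ∀y ∀z (Rxy ∧ Ryz → Rxz) — i.e. transitivity.
F1: fails — Rea and Rae but not Ree.
F2: fails — Rdc and Rca but not Rda.
F3: satisfies the condition.
F4: satisfies the condition.

F3, F4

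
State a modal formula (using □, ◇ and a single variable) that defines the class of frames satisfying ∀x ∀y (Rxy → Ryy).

□(□ψ → ψ)

A defining formula is □(□ψ → ψ) (the T□ axiom).
Suppose □(□ψ→ψ) is valid. Take Rxy and set V(ψ)={w : Ryw}. Then at y, □ψ holds; since □(□ψ→ψ) at x, □ψ→ψ at y, so ψ at y, i.e. Ryy.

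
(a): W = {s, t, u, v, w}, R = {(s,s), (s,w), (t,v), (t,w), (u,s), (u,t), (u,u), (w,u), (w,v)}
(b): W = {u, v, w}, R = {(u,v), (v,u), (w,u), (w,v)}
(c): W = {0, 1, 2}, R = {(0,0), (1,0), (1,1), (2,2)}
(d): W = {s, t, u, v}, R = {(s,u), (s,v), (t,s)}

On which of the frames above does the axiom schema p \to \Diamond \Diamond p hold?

Frame correspondent (Sahlqvist): \forall x \exists w (x = w \wedge x R^2 w) — i.e. a generalized confluence (Geach) condition.
(a): fails — at t but no w* with t=w* and tR²w*.
(b): fails — at w but no t with w=t and wR²t.
(c): ✓.
(d): fails — at s but no w with s=w and sR²w.
Valid on: (c).

(c)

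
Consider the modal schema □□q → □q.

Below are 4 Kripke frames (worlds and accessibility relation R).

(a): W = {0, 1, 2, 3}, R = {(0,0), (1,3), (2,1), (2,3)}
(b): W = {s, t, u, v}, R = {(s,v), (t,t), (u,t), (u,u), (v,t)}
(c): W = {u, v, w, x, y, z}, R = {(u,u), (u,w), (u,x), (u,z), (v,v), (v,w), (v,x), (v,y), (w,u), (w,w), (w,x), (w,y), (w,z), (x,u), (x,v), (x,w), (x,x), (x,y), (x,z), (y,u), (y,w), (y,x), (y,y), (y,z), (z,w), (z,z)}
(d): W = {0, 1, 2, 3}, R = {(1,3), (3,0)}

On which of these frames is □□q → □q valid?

Frame correspondent (Sahlqvist): ∀x ∀y (Rxy → ∃z (Rxz ∧ Rzy)) — i.e. density.
(a): fails — R21 but no z with R2z and Rz1.
(b): fails — Rsv but no z with Rsz and Rzv.
(c): condition met.
(d): fails — R30 but no z with R3z and Rz0.

(c)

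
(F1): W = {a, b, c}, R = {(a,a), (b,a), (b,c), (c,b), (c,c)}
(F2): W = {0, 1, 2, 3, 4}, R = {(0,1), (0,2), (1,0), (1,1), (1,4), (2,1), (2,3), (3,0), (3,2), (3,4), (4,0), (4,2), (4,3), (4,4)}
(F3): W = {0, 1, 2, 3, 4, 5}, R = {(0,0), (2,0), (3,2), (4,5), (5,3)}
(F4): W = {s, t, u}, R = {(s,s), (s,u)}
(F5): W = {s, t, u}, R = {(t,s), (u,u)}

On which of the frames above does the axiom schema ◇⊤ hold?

This is the axiom for seriality; its first-order frame correspondent is ∀x ∃y Rxy.
(F1): condition met.
(F2): condition met.
(F3): fails — world 1 has no successor.
(F4): fails — world t has no successor.
(F5): fails — world s has no successor.
Valid on: (F1), (F2).

(F1), (F2)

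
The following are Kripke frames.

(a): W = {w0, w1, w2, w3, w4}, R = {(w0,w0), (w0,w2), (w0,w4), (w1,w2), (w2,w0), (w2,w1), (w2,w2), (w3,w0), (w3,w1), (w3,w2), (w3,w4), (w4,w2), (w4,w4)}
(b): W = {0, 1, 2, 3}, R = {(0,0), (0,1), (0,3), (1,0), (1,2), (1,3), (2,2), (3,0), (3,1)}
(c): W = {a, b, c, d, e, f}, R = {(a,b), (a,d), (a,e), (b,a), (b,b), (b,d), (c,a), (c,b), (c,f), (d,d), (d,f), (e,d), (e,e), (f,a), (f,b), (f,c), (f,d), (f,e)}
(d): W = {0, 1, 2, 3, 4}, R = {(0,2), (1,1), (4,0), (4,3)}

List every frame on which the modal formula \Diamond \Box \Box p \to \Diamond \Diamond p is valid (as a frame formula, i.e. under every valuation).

The schema corresponds to a generalized confluence (Geach) condition: \forall x \forall y (xRy \to \exists w (y R^2 w \wedge x R^2 w)).
(a): holds.
(b): holds.
(c): holds.
(d): fails — 0R2 but no w with 2R²w and 0R²w.
Valid on: (a), (b), (c).

(a), (b), (c)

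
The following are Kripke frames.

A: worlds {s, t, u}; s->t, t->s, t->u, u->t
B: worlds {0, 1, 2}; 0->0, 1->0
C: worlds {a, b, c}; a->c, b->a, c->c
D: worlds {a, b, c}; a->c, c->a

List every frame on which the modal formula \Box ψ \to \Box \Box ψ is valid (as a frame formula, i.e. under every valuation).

B

The schema corresponds to transitivity: \forall x \forall y \forall z (Rxy \wedge Ryz \to Rxz).
A: fails — Rtu and Rut but not Rtt.
B: holds.
C: fails — Rba and Rac but not Rbc.
D: fails — Rac and Rca but not Raa.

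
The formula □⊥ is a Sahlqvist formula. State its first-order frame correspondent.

emptiness of R

□⊥ is valid iff no world has any successor (otherwise □⊥ fails at any world with one).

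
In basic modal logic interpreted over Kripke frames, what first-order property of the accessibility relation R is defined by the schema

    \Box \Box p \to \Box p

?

Suppose □□p→□p is valid. Take Rxy and set V(p)={w : xR²w}. Then □□p at x, so □p at x, so p at y, i.e. ∃z(Rxz∧Rzy).

density: \forall x \forall y (Rxy \to \exists z (Rxz \wedge Rzy))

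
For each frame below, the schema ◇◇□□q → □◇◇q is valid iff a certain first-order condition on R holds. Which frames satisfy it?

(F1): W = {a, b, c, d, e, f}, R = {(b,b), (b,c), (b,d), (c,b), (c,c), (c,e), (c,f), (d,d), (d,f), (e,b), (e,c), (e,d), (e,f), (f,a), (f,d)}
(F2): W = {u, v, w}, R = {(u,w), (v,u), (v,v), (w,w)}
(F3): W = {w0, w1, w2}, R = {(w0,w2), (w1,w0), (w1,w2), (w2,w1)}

(F2)

The schema corresponds to a generalized confluence (Geach) condition: ∀x ∀y ∀z ((xR²y ∧ xRz) → ∃w (yR²w ∧ zR²w)).
(F1): fails — cR²a, cRb but no w with aR²w and bR²w.
(F2): satisfies the condition.
(F3): fails — w1R²w2, w1Rw0 but no w with w2R²w and w0R²w.
Valid on: (F2).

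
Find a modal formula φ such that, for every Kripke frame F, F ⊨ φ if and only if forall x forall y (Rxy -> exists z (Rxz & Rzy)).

This is density; the standard corresponding axiom is C4: □□s → □s.
Suppose □□s→□s is valid. Take Rxy and set V(s)={w : xR²w}. Then □□s at x, so □s at x, so s at y, i.e. ∃z(Rxz∧Rzy).

□□s → □s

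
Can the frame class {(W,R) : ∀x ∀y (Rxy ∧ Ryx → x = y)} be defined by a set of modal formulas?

If a class were modally definable it would be closed under surjective bounded morphisms (Goldblatt–Thomason).
The 6-cycle (worlds w0,w1,w2,w3,w4,w5 with w0→w1→w2→w3→w4→w5→w0) is antisymmetric. Sending even-indexed worlds to a and odd-indexed worlds to b is a surjective bounded morphism onto the two-world frame with a↔b, which is not antisymmetric.
So the class is not modally definable.

No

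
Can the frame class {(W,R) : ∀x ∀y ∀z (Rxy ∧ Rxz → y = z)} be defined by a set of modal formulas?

The condition is partial functionality. A defining modal formula is ◇r → □r.
Suppose ◇r→□r is valid. Take Rxy, Rxz and set V(r)={y}. Then ◇r at x, so □r at x, so r at z, i.e. z=y.

Yes — defined by ◇r → □r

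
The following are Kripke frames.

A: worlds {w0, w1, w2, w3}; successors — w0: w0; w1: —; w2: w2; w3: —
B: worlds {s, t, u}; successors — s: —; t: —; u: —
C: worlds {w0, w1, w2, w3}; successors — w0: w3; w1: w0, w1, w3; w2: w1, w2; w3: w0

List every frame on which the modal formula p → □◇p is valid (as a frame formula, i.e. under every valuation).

A, B

Frame correspondent (Sahlqvist): ∀x ∀y (Rxy → Ryx) — i.e. symmetry.
A: condition met.
B: condition met.
C: fails — Rw1w0 but not Rw0w1.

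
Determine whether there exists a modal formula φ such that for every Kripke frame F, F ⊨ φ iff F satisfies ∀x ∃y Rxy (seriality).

Yes, by □r → ◇r

The condition is seriality. A defining modal formula is □r → ◇r.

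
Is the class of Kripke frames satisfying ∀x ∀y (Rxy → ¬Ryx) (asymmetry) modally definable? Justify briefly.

No — not modally definable

If a class were modally definable it would be closed under surjective bounded morphisms (Goldblatt–Thomason).
The 4-cycle (worlds a,b,c,d with a→b→c→d→a) is asymmetric. Mapping every world to a single reflexive point • is a surjective bounded morphism, and the reflexive point is not asymmetric (R•• but asymmetry requires ¬R••).
Hence asymmetry is not modally definable.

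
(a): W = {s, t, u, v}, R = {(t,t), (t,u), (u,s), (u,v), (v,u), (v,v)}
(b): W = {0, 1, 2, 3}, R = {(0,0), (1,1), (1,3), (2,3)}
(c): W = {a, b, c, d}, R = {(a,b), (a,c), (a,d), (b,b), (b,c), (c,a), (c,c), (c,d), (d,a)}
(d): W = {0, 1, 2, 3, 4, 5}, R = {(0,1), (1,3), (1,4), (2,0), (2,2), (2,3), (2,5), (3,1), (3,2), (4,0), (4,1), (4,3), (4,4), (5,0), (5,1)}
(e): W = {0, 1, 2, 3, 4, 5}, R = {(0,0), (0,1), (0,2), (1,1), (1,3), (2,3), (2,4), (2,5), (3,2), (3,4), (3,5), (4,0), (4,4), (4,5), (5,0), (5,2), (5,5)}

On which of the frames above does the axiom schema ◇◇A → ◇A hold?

(b)

Frame correspondent (Sahlqvist): ∀x ∀y ∀z (Rxy ∧ Ryz → Rxz) — i.e. transitivity.
(a): fails — Ruv and Rvu but not Ruu.
(b): ✓.
(c): fails — Rbc and Rcd but not Rbd.
(d): fails — R32 and R25 but not R35.
(e): fails — R34 and R40 but not R30.
Valid on: (b).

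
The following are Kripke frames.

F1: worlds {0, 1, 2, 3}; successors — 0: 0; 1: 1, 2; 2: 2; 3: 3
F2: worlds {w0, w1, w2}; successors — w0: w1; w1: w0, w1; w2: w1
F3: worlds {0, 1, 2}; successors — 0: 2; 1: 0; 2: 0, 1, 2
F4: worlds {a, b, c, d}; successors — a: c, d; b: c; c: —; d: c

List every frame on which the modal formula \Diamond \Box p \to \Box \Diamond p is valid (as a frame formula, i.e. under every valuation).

F1, F2

This is the axiom for convergence; its first-order frame correspondent is \forall x \forall y \forall z (Rxy \wedge Rxz \to \exists w (Ryw \wedge Rzw)).
F1: ✓.
F2: ✓.
F3: fails — R20 and R21 but 0 and 1 have no common successor.
F4: fails — Rac and Rac but c and c have no common successor.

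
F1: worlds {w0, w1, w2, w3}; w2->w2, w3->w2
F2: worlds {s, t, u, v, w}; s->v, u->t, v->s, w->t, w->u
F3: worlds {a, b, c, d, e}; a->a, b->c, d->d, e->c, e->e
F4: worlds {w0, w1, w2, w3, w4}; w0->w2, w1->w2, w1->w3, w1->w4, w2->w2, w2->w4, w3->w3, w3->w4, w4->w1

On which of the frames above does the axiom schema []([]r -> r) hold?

F1

This is the axiom for shift-reflexivity; its first-order frame correspondent is forall x forall y (Rxy -> Ryy).
F1: satisfies the condition.
F2: fails — Rwt but not Rtt.
F3: fails — Rbc but not Rcc.
F4: fails — Rw2w4 but not Rw4w4.
Valid on: F1.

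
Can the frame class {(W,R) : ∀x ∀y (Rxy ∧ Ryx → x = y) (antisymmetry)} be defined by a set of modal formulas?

No

Modal frame validity is preserved under surjective bounded morphisms.
The 6-cycle (worlds 0,1,2,3,4,5 with 0→1→2→3→4→5→0) is antisymmetric. Sending even-indexed worlds to s and odd-indexed worlds to t is a surjective bounded morphism onto the two-world frame with s↔t, which is not antisymmetric.
So the class is not modally definable.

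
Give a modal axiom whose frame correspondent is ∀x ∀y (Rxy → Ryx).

q → □◇q

This is symmetry; the standard corresponding axiom is B: q → □◇q.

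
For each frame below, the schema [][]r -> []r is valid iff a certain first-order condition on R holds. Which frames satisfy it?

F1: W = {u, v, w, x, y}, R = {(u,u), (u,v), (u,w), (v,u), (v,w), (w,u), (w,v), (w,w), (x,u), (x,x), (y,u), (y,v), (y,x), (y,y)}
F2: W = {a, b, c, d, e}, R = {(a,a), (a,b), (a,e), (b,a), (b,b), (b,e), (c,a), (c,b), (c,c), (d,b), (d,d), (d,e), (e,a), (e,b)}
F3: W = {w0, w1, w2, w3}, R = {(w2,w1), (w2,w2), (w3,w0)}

F1, F2

The schema corresponds to density: forall x forall y (Rxy -> exists z (Rxz & Rzy)).
F1: ✓.
F2: ✓.
F3: fails — Rw3w0 but no z with Rw3z and Rzw0.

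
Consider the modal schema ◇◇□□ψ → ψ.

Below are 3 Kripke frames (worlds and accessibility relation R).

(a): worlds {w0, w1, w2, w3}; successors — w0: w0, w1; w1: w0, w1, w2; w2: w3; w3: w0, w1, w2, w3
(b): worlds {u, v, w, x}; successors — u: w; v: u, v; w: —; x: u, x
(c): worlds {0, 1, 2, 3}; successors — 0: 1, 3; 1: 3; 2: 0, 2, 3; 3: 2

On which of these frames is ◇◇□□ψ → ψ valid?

(c)

This is the axiom for a generalized confluence (Geach) condition; its first-order frame correspondent is ∀x ∀y (xR²y → ∃w (yR²w ∧ x = w)).
(a): fails — w3R²w0 but no w with w0R²w and w3=w.
(b): fails — vR²u but no t with uR²t and v=t.
(c): condition met.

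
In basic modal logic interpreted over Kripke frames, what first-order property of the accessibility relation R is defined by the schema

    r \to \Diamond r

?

Replacing r by ¬r and contraposing gives the equivalent schema □r → r.
Suppose □r→r is valid. At any x set V(r)={w : Rxw}. Then □r holds at x, so r holds at x, i.e. Rxx.

reflexivity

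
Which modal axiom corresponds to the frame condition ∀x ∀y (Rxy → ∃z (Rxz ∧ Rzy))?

□□s → □s

This is density; the standard corresponding axiom is C4: □□s → □s.
Suppose □□s→□s is valid. Take Rxy and set V(s)={w : xR²w}. Then □□s at x, so □s at x, so s at y, i.e. ∃z(Rxz∧Rzy).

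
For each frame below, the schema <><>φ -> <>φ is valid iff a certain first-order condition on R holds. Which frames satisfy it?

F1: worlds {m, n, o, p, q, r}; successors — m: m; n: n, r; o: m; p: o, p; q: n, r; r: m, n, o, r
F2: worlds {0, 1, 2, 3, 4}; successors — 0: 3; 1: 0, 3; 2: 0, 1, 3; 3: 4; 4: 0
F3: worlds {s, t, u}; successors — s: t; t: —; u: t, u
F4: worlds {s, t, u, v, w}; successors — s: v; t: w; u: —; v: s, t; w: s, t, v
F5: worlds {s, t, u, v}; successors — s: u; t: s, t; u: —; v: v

This is the axiom for transitivity; its first-order frame correspondent is forall x forall y forall z (Rxy & Ryz -> Rxz).
F1: fails — Rnr and Rrm but not Rnm.
F2: fails — R34 and R40 but not R30.
F3: satisfies the condition.
F4: fails — Rwt and Rtw but not Rww.
F5: fails — Rts and Rsu but not Rtu.
Valid on: F3.

F3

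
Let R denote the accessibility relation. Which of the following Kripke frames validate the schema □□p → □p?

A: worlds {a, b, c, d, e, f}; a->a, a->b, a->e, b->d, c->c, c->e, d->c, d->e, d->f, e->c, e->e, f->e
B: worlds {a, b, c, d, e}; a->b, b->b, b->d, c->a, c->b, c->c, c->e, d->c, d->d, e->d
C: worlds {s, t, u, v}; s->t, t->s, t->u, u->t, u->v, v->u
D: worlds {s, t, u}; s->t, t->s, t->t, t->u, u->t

B, D

The schema corresponds to density: ∀x ∀y (Rxy → ∃z (Rxz ∧ Rzy)).
A: fails — Rdf but no z with Rdz and Rzf.
B: ✓.
C: fails — Ruv but no z with Ruz and Rzv.
D: ✓.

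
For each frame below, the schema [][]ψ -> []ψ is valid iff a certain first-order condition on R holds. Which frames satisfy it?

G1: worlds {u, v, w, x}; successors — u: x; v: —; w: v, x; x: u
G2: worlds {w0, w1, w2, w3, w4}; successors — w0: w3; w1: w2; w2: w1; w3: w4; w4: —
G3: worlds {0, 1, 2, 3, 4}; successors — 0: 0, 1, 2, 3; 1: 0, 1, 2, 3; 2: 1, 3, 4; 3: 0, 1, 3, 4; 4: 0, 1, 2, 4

The schema corresponds to density: forall x forall y (Rxy -> exists z (Rxz & Rzy)).
G1: fails — Rxu but no z with Rxz and Rzu.
G2: fails — Rw1w2 but no z with Rw1z and Rzw2.
G3: holds.
Valid on: G3.

G3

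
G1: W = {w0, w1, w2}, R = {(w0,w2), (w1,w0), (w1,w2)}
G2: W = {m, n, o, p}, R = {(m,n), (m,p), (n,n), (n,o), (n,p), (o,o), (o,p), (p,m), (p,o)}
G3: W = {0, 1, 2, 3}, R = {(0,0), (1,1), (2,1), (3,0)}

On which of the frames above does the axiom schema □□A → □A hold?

This is the axiom for density; its first-order frame correspondent is ∀x ∀y (Rxy → ∃z (Rxz ∧ Rzy)).
G1: fails — Rw0w2 but no z with Rw0z and Rzw2.
G2: fails — Rpm but no z with Rpz and Rzm.
G3: ✓.
Valid on: G3.

G3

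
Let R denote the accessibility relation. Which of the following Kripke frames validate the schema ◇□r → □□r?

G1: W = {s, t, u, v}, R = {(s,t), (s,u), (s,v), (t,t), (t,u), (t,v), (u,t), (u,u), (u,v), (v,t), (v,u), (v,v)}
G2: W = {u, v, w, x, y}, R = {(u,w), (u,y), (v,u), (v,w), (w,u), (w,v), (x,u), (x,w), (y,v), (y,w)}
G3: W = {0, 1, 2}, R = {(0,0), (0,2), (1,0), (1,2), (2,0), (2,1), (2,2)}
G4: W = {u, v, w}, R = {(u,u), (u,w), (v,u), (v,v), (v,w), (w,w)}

This is the axiom for a generalized confluence (Geach) condition; its first-order frame correspondent is ∀x ∀y ∀z ((xRy ∧ xR²z) → ∃w (yRw ∧ z = w)).
G1: condition met.
G2: fails — uRw, uR²w but no t with wRt and w=t.
G3: fails — 0R0, 0R²1 but no w with 0Rw and 1=w.
G4: fails — uRw, uR²u but no t with wRt and u=t.
Valid on: G1.

G1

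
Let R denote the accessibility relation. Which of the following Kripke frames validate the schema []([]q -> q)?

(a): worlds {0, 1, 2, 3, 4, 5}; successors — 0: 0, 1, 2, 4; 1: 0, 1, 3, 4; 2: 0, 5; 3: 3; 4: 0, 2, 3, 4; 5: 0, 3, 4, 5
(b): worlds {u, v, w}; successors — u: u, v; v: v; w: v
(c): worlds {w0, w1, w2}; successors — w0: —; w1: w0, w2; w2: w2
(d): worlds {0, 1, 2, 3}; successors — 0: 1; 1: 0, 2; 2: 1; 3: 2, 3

(b)

Frame correspondent (Sahlqvist): forall x forall y (Rxy -> Ryy) — i.e. shift-reflexivity.
(a): fails — R42 but not R22.
(b): satisfies the condition.
(c): fails — Rw1w0 but not Rw0w0.
(d): fails — R10 but not R00.
Valid on: (b).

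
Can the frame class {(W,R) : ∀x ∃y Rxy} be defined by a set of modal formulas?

Yes — defined by □r → ◇r

Yes: it is seriality, defined by the D schema □r → ◇r.
Suppose □r→◇r is valid. At any x set V(r)=W. Then □r at x, so ◇r at x, so x has a successor.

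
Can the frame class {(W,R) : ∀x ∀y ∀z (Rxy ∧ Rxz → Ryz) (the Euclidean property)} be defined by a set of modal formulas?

This is a Sahlqvist condition; the 5 axiom ◇r → □◇r defines it.

Yes — defined by ◇r → □◇r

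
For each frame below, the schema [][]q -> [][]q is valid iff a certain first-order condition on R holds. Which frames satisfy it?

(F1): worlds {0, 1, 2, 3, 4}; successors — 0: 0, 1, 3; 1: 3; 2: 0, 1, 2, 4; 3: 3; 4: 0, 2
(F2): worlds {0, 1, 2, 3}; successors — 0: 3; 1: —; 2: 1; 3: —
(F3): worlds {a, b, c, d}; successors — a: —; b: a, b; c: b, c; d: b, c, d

(F1), (F2), (F3)

This is the axiom for a generalized confluence (Geach) condition; its first-order frame correspondent is forall x forall z (x R^2 z -> exists w (x R^2 w & z = w)).
(F1): satisfies the condition.
(F2): satisfies the condition.
(F3): satisfies the condition.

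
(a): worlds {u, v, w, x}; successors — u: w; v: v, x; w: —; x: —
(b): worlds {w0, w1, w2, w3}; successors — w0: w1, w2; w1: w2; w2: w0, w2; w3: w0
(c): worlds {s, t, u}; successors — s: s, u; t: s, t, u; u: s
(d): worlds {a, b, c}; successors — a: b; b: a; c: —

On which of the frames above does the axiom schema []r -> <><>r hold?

This is the axiom for a generalized confluence (Geach) condition; its first-order frame correspondent is forall x exists w (xRw & x R^2 w).
(a): fails — at u but no t with uRt and uR²t.
(b): fails — at w3 but no w with w3Rw and w3R²w.
(c): condition met.
(d): fails — at a but no w with aRw and aR²w.
Valid on: (c).

(c)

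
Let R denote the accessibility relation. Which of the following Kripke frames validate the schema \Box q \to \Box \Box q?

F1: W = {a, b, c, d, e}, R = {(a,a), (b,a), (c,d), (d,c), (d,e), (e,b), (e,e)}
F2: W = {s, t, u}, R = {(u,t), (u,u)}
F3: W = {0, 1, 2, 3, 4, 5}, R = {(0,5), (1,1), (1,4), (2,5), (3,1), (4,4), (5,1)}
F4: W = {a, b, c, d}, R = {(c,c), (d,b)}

The schema corresponds to transitivity: \forall x \forall y \forall z (Rxy \wedge Ryz \to Rxz).
F1: fails — Reb and Rba but not Rea.
F2: satisfies the condition.
F3: fails — R31 and R14 but not R34.
F4: satisfies the condition.
Valid on: F2, F4.

F2, F4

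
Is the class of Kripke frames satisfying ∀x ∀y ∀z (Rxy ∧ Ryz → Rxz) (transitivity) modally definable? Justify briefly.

Definable; □q → □□q defines it

This is a Sahlqvist condition; the 4 axiom □q → □□q defines it.
Suppose □q→□□q is valid. Take Rxy, Ryz and set V(q)={w : Rxw}. Then □q at x, so □□q at x, so □q at y, so q at z, i.e. Rxz.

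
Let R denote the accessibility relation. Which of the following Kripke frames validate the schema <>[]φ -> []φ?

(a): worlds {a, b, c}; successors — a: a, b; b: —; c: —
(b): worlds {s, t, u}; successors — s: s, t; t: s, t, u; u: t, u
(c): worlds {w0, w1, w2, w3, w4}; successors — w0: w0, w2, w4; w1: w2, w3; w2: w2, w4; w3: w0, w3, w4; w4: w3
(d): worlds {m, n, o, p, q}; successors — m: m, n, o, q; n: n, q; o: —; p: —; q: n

This is the axiom for the Euclidean property; its first-order frame correspondent is forall x forall y forall z (Rxy & Rxz -> Ryz).
(a): fails — Rab and Raa but not Rba.
(b): fails — Rts and Rtu but not Rsu.
(c): fails — Rw0w4 and Rw0w4 but not Rw4w4.
(d): fails — Rmo and Rmo but not Roo.

none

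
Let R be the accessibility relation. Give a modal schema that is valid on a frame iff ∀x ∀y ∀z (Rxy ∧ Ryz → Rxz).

This is transitivity; the standard corresponding axiom is 4: □r → □□r.
Suppose □r→□□r is valid. Take Rxy, Ryz and set V(r)={w : Rxw}. Then □r at x, so □□r at x, so □r at y, so r at z, i.e. Rxz.

□r → □□r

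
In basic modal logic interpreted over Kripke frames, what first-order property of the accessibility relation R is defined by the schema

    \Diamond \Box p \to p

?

This is frame-equivalent to p → □◇p (substitute ¬p for p and contrapose).
Suppose p→□◇p is valid. Take Rxy and set V(p)={x}. Then p at x, so □◇p at x, so ◇p at y, so some z with Ryz has p; z=x, i.e. Ryx.
Conversely, any frame satisfying \forall x \forall y (Rxy \to Ryx) validates the schema.
Frame condition: \forall x \forall y (Rxy \to Ryx).

symmetry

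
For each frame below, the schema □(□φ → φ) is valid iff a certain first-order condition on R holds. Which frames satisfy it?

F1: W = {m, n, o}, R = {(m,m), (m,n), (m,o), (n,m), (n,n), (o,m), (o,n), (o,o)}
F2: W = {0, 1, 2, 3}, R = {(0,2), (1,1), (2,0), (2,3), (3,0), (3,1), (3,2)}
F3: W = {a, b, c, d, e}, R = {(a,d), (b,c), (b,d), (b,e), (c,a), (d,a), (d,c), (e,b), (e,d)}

This is the axiom for shift-reflexivity; its first-order frame correspondent is ∀x ∀y (Rxy → Ryy).
F1: satisfies the condition.
F2: fails — R32 but not R22.
F3: fails — Rbc but not Rcc.
Valid on: F1.

F1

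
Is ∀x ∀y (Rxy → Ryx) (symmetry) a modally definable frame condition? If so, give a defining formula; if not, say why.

Yes: it is symmetry, defined by the B schema r → □◇r.
Suppose r→□◇r is valid. Take Rxy and set V(r)={x}. Then r at x, so □◇r at x, so ◇r at y, so some z with Ryz has r; z=x, i.e. Ryx.

Definable; r → □◇r defines it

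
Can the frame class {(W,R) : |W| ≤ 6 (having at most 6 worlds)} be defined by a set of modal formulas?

Not definable by any modal formula

Modal frame validity is preserved under disjoint unions.
Any modal formula valid on each of 7 disjoint one-world frames is valid on their disjoint union (validity is preserved under disjoint unions). Each one-world frame has |W|=1≤6, but the union has |W|=7.
Hence having at most 6 worlds is not modally definable.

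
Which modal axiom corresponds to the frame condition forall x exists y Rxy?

□q → ◇q

A defining formula is □q → ◇q (the D axiom).
Suppose □q→◇q is valid. At any x set V(q)=W. Then □q at x, so ◇q at x, so x has a successor.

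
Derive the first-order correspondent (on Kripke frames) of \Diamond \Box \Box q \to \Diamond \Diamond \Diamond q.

\forall x \forall y (xRy \to \exists w (y R^2 w \wedge x R^3 w))

This is a Sahlqvist (Geach-type) schema ◇^1□^2q → □^0◇^3q.
Minimal-valuation argument: fix x; take any y with xR^1y and any z with xR^0z. Set V(q) to the set of worlds R-reachable from y in exactly 2 steps. Then □^2q holds at y, so the antecedent holds at x; validity forces ◇^3q at z, giving a w with zR^3w and yR^2w.
First-order correspondent: \forall x \forall y (xRy \to \exists w (y R^2 w \wedge x R^3 w)).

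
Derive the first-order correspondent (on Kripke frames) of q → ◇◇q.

This is a Sahlqvist (Geach-type) schema ◇^0□^0q → □^0◇^2q.
Minimal-valuation argument: fix x; take any y with xR^0y and any z with xR^0z. Set V(q) to the set of worlds R-reachable from y in exactly 0 steps. Then □^0q holds at y, so the antecedent holds at x; validity forces ◇^2q at z, giving a w with zR^2w and yR^0w.
First-order correspondent: ∀x ∃w (x = w ∧ xR²w).

∀x ∃w (x = w ∧ xR²w)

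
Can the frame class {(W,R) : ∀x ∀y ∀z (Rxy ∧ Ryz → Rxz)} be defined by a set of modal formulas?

Yes: it is transitivity, defined by the 4 schema □q → □□q.
Suppose □q→□□q is valid. Take Rxy, Ryz and set V(q)={w : Rxw}. Then □q at x, so □□q at x, so □q at y, so q at z, i.e. Rxz.

Yes, by □q → □□q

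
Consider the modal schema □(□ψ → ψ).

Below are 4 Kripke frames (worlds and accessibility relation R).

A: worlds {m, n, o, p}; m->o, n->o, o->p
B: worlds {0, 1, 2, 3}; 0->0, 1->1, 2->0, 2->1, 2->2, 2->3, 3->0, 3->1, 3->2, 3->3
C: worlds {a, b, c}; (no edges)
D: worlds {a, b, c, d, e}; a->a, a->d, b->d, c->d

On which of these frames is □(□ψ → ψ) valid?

B, C

The schema corresponds to shift-reflexivity: ∀x ∀y (Rxy → Ryy).
A: fails — Rno but not Roo.
B: satisfies the condition.
C: satisfies the condition.
D: fails — Rad but not Rdd.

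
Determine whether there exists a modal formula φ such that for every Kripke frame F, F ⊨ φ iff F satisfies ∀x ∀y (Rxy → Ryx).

Yes: it is symmetry, defined by the B schema q → □◇q.

Definable; q → □◇q defines it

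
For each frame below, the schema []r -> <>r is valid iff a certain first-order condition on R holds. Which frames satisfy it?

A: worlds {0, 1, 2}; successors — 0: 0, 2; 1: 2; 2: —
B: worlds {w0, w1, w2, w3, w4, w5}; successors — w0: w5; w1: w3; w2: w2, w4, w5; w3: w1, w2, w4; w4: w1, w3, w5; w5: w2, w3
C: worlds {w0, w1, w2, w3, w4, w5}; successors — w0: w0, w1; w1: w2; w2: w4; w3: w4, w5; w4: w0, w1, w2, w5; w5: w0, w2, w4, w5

B, C

The schema corresponds to seriality: forall x exists y Rxy.
A: fails — world 2 has no successor.
B: holds.
C: holds.
Valid on: B, C.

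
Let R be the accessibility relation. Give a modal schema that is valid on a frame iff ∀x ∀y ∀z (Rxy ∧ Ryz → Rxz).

This is transitivity; the standard corresponding axiom is 4: □p → □□p.
Suppose □p→□□p is valid. Take Rxy, Ryz and set V(p)={w : Rxw}. Then □p at x, so □□p at x, so □p at y, so p at z, i.e. Rxz.

□p → □□p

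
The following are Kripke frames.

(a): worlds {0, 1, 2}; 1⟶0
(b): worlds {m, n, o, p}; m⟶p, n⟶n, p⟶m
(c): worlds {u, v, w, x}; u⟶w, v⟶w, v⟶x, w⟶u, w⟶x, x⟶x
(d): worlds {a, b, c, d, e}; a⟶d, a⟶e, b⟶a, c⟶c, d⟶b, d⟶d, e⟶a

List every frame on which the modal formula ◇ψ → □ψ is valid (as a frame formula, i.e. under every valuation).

(a), (b)

Frame correspondent (Sahlqvist): ∀x ∀y ∀z (Rxy ∧ Rxz → y = z) — i.e. partial functionality.
(a): satisfies the condition.
(b): satisfies the condition.
(c): fails — v sees both w and x.
(d): fails — a sees both d and e.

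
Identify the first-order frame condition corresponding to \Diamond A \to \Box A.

Suppose ◇A→□A is valid. Take Rxy, Rxz and set V(A)={y}. Then ◇A at x, so □A at x, so A at z, i.e. z=y.

partial functionality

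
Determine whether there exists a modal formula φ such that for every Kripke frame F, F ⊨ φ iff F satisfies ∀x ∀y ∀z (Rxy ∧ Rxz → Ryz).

Definable; ◇q → □◇q defines it

This is a Sahlqvist condition; the 5 axiom ◇q → □◇q defines it.
Suppose ◇q→□◇q is valid. Take Rxy, Rxz and set V(q)={y}. Then ◇q at x, so □◇q at x, so ◇q at z, so some w with Rzw has q; w=y, i.e. Rzy. By symmetry of the argument, Ryz.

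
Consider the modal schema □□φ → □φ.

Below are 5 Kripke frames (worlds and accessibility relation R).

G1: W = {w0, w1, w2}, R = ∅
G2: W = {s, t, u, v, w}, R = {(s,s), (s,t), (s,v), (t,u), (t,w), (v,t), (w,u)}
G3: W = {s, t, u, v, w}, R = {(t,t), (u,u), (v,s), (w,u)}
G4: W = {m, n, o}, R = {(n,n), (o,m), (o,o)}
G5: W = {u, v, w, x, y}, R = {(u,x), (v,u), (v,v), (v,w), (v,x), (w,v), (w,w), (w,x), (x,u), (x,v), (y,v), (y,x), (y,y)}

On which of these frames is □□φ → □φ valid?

G1, G4

Frame correspondent (Sahlqvist): ∀x ∀y (Rxy → ∃z (Rxz ∧ Rzy)) — i.e. density.
G1: holds.
G2: fails — Rwu but no z with Rwz and Rzu.
G3: fails — Rvs but no z with Rvz and Rzs.
G4: holds.
G5: fails — Rux but no z with Ruz and Rzx.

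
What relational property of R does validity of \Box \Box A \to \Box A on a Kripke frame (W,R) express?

density: \forall x \forall y (Rxy \to \exists z (Rxz \wedge Rzy))

Suppose □□A→□A is valid. Take Rxy and set V(A)={w : xR²w}. Then □□A at x, so □A at x, so A at y, i.e. ∃z(Rxz∧Rzy).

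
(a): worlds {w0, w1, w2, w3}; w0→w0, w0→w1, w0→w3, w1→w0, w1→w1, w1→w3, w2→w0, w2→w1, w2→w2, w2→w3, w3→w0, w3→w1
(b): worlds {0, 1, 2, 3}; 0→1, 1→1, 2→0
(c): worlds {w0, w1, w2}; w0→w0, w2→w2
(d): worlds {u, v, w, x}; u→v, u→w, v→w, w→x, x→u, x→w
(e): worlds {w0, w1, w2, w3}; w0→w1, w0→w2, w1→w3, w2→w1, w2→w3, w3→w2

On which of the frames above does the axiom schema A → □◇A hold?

(c)

Frame correspondent (Sahlqvist): ∀x ∀y (Rxy → Ryx) — i.e. symmetry.
(a): fails — Rw2w0 but not Rw0w2.
(b): fails — R01 but not R10.
(c): condition met.
(d): fails — Ruv but not Rvu.
(e): fails — Rw1w3 but not Rw3w1.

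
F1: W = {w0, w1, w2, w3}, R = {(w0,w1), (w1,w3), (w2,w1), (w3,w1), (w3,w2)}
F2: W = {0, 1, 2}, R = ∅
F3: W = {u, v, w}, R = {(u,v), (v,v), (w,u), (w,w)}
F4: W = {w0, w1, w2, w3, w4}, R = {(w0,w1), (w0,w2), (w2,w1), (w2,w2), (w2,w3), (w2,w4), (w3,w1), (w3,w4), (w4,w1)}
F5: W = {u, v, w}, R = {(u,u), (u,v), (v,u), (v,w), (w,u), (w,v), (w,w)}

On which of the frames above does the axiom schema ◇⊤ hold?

F1, F3, F5

This is the axiom for seriality; its first-order frame correspondent is ∀x ∃y Rxy.
F1: holds.
F2: fails — world 0 has no successor.
F3: holds.
F4: fails — world w1 has no successor.
F5: holds.
Valid on: F1, F3, F5.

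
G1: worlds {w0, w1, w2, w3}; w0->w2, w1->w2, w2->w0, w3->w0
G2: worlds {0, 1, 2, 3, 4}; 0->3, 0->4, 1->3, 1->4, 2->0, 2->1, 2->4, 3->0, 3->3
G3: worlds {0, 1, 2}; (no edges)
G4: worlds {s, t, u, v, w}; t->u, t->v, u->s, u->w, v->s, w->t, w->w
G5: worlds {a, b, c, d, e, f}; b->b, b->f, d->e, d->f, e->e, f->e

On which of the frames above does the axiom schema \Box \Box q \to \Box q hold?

This is the axiom for density; its first-order frame correspondent is \forall x \forall y (Rxy \to \exists z (Rxz \wedge Rzy)).
G1: fails — Rw1w2 but no z with Rw1z and Rzw2.
G2: fails — R04 but no z with R0z and Rz4.
G3: condition met.
G4: fails — Rtv but no z with Rtz and Rzv.
G5: fails — Rdf but no z with Rdz and Rzf.
Valid on: G3.

G3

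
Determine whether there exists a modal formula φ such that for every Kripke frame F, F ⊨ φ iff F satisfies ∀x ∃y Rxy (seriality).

Yes — defined by □r → ◇r

Yes: it is seriality, defined by the D schema □r → ◇r.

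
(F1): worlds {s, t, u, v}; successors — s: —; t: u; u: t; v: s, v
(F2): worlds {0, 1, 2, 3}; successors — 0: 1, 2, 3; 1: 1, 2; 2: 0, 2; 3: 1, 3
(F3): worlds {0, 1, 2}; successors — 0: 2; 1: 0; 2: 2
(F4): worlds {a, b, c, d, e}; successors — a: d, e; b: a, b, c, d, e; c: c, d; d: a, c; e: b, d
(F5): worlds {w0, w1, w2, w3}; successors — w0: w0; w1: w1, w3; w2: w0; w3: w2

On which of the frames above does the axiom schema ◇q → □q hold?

(F3)

The schema corresponds to partial functionality: ∀x ∀y ∀z (Rxy ∧ Rxz → y = z).
(F1): fails — v sees both s and v.
(F2): fails — 0 sees both 1 and 2.
(F3): ✓.
(F4): fails — a sees both d and e.
(F5): fails — w1 sees both w1 and w3.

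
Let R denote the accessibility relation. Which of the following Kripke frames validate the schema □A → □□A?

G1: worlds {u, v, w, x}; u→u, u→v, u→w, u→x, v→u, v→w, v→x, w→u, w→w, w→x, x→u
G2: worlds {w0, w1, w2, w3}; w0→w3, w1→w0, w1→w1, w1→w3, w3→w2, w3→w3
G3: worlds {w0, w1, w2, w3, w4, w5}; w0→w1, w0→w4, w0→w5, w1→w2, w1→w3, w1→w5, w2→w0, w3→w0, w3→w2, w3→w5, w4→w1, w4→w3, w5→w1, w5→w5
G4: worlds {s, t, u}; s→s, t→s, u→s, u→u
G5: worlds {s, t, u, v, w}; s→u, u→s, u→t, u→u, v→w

G4

Frame correspondent (Sahlqvist): ∀x ∀y ∀z (Rxy ∧ Ryz → Rxz) — i.e. transitivity.
G1: fails — Rwu and Ruv but not Rwv.
G2: fails — Rw1w3 and Rw3w2 but not Rw1w2.
G3: fails — Rw1w5 and Rw5w1 but not Rw1w1.
G4: satisfies the condition.
G5: fails — Rsu and Rut but not Rst.
Valid on: G4.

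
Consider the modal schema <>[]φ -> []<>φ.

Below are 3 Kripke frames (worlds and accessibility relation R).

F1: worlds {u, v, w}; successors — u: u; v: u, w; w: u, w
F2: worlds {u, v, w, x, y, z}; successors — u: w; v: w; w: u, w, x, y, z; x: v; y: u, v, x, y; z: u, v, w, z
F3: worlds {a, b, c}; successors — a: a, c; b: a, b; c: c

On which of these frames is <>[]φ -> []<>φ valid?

Frame correspondent (Sahlqvist): forall x forall y forall z (Rxy & Rxz -> exists w (Ryw & Rzw)) — i.e. convergence.
F1: satisfies the condition.
F2: fails — Rww and Rwx but w and x have no common successor.
F3: satisfies the condition.
Valid on: F1, F3.

F1, F3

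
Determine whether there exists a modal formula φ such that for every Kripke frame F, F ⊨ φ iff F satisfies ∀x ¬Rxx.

No — not modally definable

Any modally definable frame class is closed under surjective bounded morphisms.
The 5-cycle (worlds s,t,u,v,w with s→t→u→v→w→s) is irreflexive, and the map sending every world to a single reflexive point • is a surjective bounded morphism (forth: every edge maps to (•,•); back: every world has a successor). So any modal formula valid on the 5-cycle is also valid on the reflexive point, which is not irreflexive.
So the class is not modally definable.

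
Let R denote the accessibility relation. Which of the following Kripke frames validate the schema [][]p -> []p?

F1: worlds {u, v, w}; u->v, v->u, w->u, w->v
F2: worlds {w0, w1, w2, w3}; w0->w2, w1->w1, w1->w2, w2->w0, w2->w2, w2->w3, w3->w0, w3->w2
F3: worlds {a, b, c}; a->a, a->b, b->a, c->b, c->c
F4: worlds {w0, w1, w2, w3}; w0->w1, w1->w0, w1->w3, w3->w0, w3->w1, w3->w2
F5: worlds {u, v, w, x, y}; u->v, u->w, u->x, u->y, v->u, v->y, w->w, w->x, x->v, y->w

This is the axiom for density; its first-order frame correspondent is forall x forall y (Rxy -> exists z (Rxz & Rzy)).
F1: fails — Ruv but no z with Ruz and Rzv.
F2: ✓.
F3: ✓.
F4: fails — Rw1w3 but no z with Rw1z and Rzw3.
F5: fails — Rvu but no z with Rvz and Rzu.
Valid on: F2, F3.

F2, F3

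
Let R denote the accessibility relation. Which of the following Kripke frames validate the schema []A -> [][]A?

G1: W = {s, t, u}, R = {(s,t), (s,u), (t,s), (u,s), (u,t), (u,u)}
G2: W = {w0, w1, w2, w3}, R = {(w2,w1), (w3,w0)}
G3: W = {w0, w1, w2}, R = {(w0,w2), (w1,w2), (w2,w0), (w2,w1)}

The schema corresponds to transitivity: forall x forall y forall z (Rxy & Ryz -> Rxz).
G1: fails — Rts and Rsu but not Rtu.
G2: ✓.
G3: fails — Rw1w2 and Rw2w0 but not Rw1w0.

G2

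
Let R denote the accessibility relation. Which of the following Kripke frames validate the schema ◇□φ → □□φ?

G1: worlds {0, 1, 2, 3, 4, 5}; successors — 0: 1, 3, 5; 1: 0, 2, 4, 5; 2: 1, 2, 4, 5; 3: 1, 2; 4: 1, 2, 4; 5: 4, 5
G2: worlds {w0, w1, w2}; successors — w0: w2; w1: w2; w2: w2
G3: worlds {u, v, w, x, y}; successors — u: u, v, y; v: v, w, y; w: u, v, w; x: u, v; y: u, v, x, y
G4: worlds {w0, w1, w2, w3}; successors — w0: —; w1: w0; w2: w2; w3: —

The schema corresponds to a generalized confluence (Geach) condition: ∀x ∀y ∀z ((xRy ∧ xR²z) → ∃w (yRw ∧ z = w)).
G1: fails — 0R1, 0R²1 but no w with 1Rw and 1=w.
G2: satisfies the condition.
G3: fails — uRu, uR²w but no t with uRt and w=t.
G4: satisfies the condition.
Valid on: G2, G4.

G2, G4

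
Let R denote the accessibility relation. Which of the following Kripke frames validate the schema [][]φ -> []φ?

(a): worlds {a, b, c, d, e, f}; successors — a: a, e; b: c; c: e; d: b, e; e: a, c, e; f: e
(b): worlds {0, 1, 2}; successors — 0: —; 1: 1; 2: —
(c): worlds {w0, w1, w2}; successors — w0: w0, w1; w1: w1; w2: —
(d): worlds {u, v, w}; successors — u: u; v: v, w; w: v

Frame correspondent (Sahlqvist): forall x forall y (Rxy -> exists z (Rxz & Rzy)) — i.e. density.
(a): fails — Rbc but no z with Rbz and Rzc.
(b): ✓.
(c): ✓.
(d): ✓.

(b), (c), (d)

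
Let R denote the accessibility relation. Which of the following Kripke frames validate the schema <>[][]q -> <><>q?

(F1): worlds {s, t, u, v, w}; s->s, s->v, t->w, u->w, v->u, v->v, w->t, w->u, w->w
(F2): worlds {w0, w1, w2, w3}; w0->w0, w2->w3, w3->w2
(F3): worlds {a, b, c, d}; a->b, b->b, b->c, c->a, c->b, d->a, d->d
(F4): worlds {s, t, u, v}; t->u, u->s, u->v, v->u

(F1), (F3)

Frame correspondent (Sahlqvist): forall x forall y (xRy -> exists w (y R^2 w & x R^2 w)) — i.e. a generalized confluence (Geach) condition.
(F1): condition met.
(F2): fails — w2Rw3 but no w with w3R²w and w2R²w.
(F3): condition met.
(F4): fails — tRu but no w with uR²w and tR²w.
Valid on: (F1), (F3).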